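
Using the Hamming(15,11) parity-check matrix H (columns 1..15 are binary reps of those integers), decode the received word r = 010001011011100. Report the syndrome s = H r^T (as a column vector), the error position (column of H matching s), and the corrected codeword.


s = (1, 1, 1, 1)^T, error position = 15, corrected codeword c = 010001011011101

Compute s = H r^T mod 2 one row at a time:
  s_1 = 1 + 1 + 0 + 1 + 1 + 1 + 0 + 0 = 5 ≡ 1 (mod 2).
  s_2 = 0 + 0 + 1 + 0 + 1 + 1 + 0 + 0 = 3 ≡ 1 (mod 2).
  s_3 = 1 + 0 + 1 + 0 + 0 + 1 + 0 + 0 = 3 ≡ 1 (mod 2).
  s_4 = 0 + 0 + 0 + 0 + 1 + 1 + 1 + 0 = 3 ≡ 1 (mod 2).
s = (1, 1, 1, 1)^T — this equals column 15 of H (binary 1111), so error is at position 15.
Correct: flip bit 15 of r = 010001011011100 to get c = 010001011011101.


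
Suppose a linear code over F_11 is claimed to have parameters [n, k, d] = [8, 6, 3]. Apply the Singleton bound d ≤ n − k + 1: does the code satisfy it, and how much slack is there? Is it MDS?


Singleton RHS = n − k + 1 = 3, slack = 0, bound satisfied, MDS.

Singleton bound: d ≤ n − k + 1.
Here n = 8, k = 6, so n − k + 1 = 3.
Given d = 3, check d ≤ 3: YES.
Slack = (n − k + 1) − d = 0.
The code is MDS (slack = 0).
Description: the claimed parameters are [8, 6, 3]_11; such a code would be MDS (meets Singleton bound).


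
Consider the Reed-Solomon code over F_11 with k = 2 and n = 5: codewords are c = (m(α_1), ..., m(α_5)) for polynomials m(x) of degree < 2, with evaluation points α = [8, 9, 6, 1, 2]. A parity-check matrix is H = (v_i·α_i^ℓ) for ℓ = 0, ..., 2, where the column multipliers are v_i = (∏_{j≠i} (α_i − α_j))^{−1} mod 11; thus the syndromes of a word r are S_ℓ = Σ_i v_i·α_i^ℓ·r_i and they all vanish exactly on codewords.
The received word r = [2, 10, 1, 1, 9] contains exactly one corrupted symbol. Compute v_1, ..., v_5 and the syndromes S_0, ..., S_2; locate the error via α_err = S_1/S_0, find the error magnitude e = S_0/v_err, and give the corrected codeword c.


S = (7, 9, 10), error at position 3, error magnitude e = 4, c = [2, 10, 8, 1, 9].

Step 1: column multipliers v_i = (∏_{j≠i}(α_i − α_j))^{−1} mod 11.
  i = 1 (α = 8): (8−9)(8−6)(8−1)(8−2) = (−1)·2·7·6 = −84 ≡ 4, so v_1 = 4^{−1} = 3 (mod 11).
  i = 2 (α = 9): (9−8)(9−6)(9−1)(9−2) = 1·3·8·7 = 168 ≡ 3, so v_2 = 3^{−1} = 4 (mod 11).
  i = 3 (α = 6): (6−8)(6−9)(6−1)(6−2) = (−2)·(−3)·5·4 = 120 ≡ 10, so v_3 = 10^{−1} = 10 (mod 11).
  i = 4 (α = 1): (1−8)(1−9)(1−6)(1−2) = (−7)·(−8)·(−5)·(−1) = 280 ≡ 5, so v_4 = 5^{−1} = 9 (mod 11).
  i = 5 (α = 2): (2−8)(2−9)(2−6)(2−1) = (−6)·(−7)·(−4)·1 = −168 ≡ 8, so v_5 = 8^{−1} = 7 (mod 11).
  v = [3, 4, 10, 9, 7].
Step 2: syndromes of r = [2, 10, 1, 1, 9] (all sums mod 11).
  S_0 = Σ v_i r_i = 3·2 + 4·10 + 10·1 + 9·1 + 7·9 = 128 ≡ 7.
  S_1 = Σ v_i α_i r_i = 3·8·2 + 4·9·10 + 10·6·1 + 9·1·1 + 7·2·9 = 603 ≡ 9.
  α_i^2 mod 11 = [9, 4, 3, 1, 4].
  S_2 = Σ v_i α_i^2 r_i = 3·9·2 + 4·4·10 + 10·3·1 + 9·1·1 + 7·4·9 = 505 ≡ 10.
  S = (7, 9, 10) ≠ 0, so r is not a codeword (an error is present).
Step 3: locate the error. For a single error e at position i, S_ℓ = v_i·e·α_i^ℓ, so α_err = S_1/S_0.
  S_0^{−1} = 7^{−1} = 8 (mod 11), so α_err = 9·8 = 72 ≡ 6 = α_3. Error position i = 3.
  Consistency check: S_2/S_1 = 10·5 = 50 ≡ 6 = α_err ✓ (single-error assumption holds).
Step 4: error magnitude e = S_0/v_3 = S_0·∏_{j≠3}(α_3 − α_j) = 7·10 = 70 ≡ 4 (mod 11).
Step 5: correct position 3: c_3 = r_3 − e = 1 − 4 ≡ 8 (mod 11). Hence c = [2, 10, 8, 1, 9].
  Check: interpolating c through the α_i gives m(x) = 4 + 8·x (degree < 2) with m(α_i) = c_i for every i, so c is indeed a codeword.


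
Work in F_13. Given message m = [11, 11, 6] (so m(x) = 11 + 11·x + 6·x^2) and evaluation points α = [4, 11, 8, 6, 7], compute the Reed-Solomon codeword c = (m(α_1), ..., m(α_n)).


c = [8, 0, 2, 7, 5]

Message polynomial: m(x) = 11 + 11·x + 6·x^2 (mod 13).
For each evaluation point α_i, compute m(α_i) mod 13:
  α_1 = 4: Horner steps 6 → 9 → 8, so m(4) = 8.
  α_2 = 11: Horner steps 6 → 12 → 0, so m(11) = 0.
  α_3 = 8: Horner steps 6 → 7 → 2, so m(8) = 2.
  α_4 = 6: Horner steps 6 → 8 → 7, so m(6) = 7.
  α_5 = 7: Horner steps 6 → 1 → 5, so m(7) = 5.
Codeword c = [8, 0, 2, 7, 5] ∈ F_13^5.


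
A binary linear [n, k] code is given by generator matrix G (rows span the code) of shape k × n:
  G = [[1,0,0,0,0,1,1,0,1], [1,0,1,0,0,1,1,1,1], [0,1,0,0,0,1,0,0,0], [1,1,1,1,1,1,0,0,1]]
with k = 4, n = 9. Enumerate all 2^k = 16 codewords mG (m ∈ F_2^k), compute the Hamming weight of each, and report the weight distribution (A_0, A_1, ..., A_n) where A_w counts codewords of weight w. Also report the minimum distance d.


Weight distribution: A_0 = 1, A_2 = 2, A_4 = 3, A_5 = 6, A_6 = 2, A_7 = 2. Minimum distance d = 2.

Enumerate all 2^4 = 16 messages m ∈ F_2^4.
For each, compute codeword c = mG in F_2^9, then tally its weight.
  m = 0000 → c = 000000000, weight = 0.
  m = 1000 → c = 100001101, weight = 4.
  m = 0100 → c = 101001111, weight = 6.
  m = 1100 → c = 001000010, weight = 2.
  m = 0010 → c = 010001000, weight = 2.
  m = 1010 → c = 110000101, weight = 4.
  m = 0110 → c = 111000111, weight = 6.
  m = 1110 → c = 011001010, weight = 4.
  m = 0001 → c = 111111001, weight = 7.
  m = 1001 → c = 011110100, weight = 5.
  m = 0101 → c = 010110110, weight = 5.
  m = 1101 → c = 110111011, weight = 7.
  m = 0011 → c = 101110001, weight = 5.
  m = 1011 → c = 001111100, weight = 5.
  m = 0111 → c = 000111110, weight = 5.
  m = 1111 → c = 100110011, weight = 5.
Tally weights:
  weight 0: 1 codewords.
  weight 2: 2 codewords.
  weight 4: 3 codewords.
  weight 5: 6 codewords.
  weight 6: 2 codewords.
  weight 7: 2 codewords.
Minimum distance d = smallest w > 0 with A_w > 0 = 2.
Sanity: Σ A_w = 16 = 2^4 = 16 ✓.


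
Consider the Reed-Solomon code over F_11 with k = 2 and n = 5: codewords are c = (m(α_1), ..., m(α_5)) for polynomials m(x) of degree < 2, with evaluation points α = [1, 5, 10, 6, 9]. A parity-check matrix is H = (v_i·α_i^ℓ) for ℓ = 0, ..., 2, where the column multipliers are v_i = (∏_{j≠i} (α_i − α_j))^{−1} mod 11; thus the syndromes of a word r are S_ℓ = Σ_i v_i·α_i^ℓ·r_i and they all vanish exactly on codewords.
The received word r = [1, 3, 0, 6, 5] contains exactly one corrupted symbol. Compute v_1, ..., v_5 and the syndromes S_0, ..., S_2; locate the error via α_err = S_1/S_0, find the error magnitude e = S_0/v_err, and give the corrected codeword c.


S = (6, 3, 7), error at position 4, error magnitude e = 8, c = [1, 3, 0, 9, 5].

Step 1: column multipliers v_i = (∏_{j≠i}(α_i − α_j))^{−1} mod 11.
  i = 1 (α = 1): (1−5)(1−10)(1−6)(1−9) = (−4)·(−9)·(−5)·(−8) = 1440 ≡ 10, so v_1 = 10^{−1} = 10 (mod 11).
  i = 2 (α = 5): (5−1)(5−10)(5−6)(5−9) = 4·(−5)·(−1)·(−4) = −80 ≡ 8, so v_2 = 8^{−1} = 7 (mod 11).
  i = 3 (α = 10): (10−1)(10−5)(10−6)(10−9) = 9·5·4·1 = 180 ≡ 4, so v_3 = 4^{−1} = 3 (mod 11).
  i = 4 (α = 6): (6−1)(6−5)(6−10)(6−9) = 5·1·(−4)·(−3) = 60 ≡ 5, so v_4 = 5^{−1} = 9 (mod 11).
  i = 5 (α = 9): (9−1)(9−5)(9−10)(9−6) = 8·4·(−1)·3 = −96 ≡ 3, so v_5 = 3^{−1} = 4 (mod 11).
  v = [10, 7, 3, 9, 4].
Step 2: syndromes of r = [1, 3, 0, 6, 5] (all sums mod 11).
  S_0 = Σ v_i r_i = 10·1 + 7·3 + 3·0 + 9·6 + 4·5 = 105 ≡ 6.
  S_1 = Σ v_i α_i r_i = 10·1·1 + 7·5·3 + 3·10·0 + 9·6·6 + 4·9·5 = 619 ≡ 3.
  α_i^2 mod 11 = [1, 3, 1, 3, 4].
  S_2 = Σ v_i α_i^2 r_i = 10·1·1 + 7·3·3 + 3·1·0 + 9·3·6 + 4·4·5 = 315 ≡ 7.
  S = (6, 3, 7) ≠ 0, so r is not a codeword (an error is present).
Step 3: locate the error. For a single error e at position i, S_ℓ = v_i·e·α_i^ℓ, so α_err = S_1/S_0.
  S_0^{−1} = 6^{−1} = 2 (mod 11), so α_err = 3·2 = 6 ≡ 6 = α_4. Error position i = 4.
  Consistency check: S_2/S_1 = 7·4 = 28 ≡ 6 = α_err ✓ (single-error assumption holds).
Step 4: error magnitude e = S_0/v_4 = S_0·∏_{j≠4}(α_4 − α_j) = 6·5 = 30 ≡ 8 (mod 11).
Step 5: correct position 4: c_4 = r_4 − e = 6 − 8 ≡ 9 (mod 11). Hence c = [1, 3, 0, 9, 5].
  Check: interpolating c through the α_i gives m(x) = 6 + 6·x (degree < 2) with m(α_i) = c_i for every i, so c is indeed a codeword.


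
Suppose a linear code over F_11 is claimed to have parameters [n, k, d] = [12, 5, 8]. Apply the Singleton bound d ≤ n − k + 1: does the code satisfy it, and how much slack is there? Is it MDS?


Singleton RHS = n − k + 1 = 8, slack = 0, bound satisfied, MDS.

Singleton bound: d ≤ n − k + 1.
Here n = 12, k = 5, so n − k + 1 = 8.
Given d = 8, check d ≤ 8: YES.
Slack = (n − k + 1) − d = 0.
The code is MDS (slack = 0).
Description: the claimed parameters are [12, 5, 8]_11; such a code would be MDS (meets Singleton bound).


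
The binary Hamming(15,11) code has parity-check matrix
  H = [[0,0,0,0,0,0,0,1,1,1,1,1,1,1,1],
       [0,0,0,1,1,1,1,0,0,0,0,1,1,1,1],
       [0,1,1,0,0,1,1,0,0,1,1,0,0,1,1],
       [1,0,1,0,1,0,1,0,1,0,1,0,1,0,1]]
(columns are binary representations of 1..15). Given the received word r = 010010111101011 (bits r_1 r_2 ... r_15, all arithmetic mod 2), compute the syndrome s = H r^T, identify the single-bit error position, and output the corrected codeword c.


s = (0, 1, 1, 0)^T, error position = 6, corrected codeword c = 010011111101011

Compute s = H r^T mod 2 one row at a time:
  s_1 = 1 + 1 + 1 + 0 + 1 + 0 + 1 + 1 = 6 ≡ 0 (mod 2).
  s_2 = 0 + 1 + 0 + 1 + 1 + 0 + 1 + 1 = 5 ≡ 1 (mod 2).
  s_3 = 1 + 0 + 0 + 1 + 1 + 0 + 1 + 1 = 5 ≡ 1 (mod 2).
  s_4 = 0 + 0 + 1 + 1 + 1 + 0 + 0 + 1 = 4 ≡ 0 (mod 2).
s = (0, 1, 1, 0)^T — this equals column 6 of H (binary 0110), so error is at position 6.
Correct: flip bit 6 of r = 010010111101011 to get c = 010011111101011.


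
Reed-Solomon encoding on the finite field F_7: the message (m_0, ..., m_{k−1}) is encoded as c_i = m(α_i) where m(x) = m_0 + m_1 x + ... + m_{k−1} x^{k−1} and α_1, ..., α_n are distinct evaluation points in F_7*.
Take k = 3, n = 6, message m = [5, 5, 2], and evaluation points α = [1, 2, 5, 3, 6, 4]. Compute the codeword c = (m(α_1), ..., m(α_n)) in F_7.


c = [5, 2, 3, 3, 2, 1]

Message polynomial: m(x) = 5 + 5·x + 2·x^2 (mod 7).
For each evaluation point α_i, compute m(α_i) mod 7:
  α_1 = 1: Horner steps 2 → 0 → 5, so m(1) = 5.
  α_2 = 2: Horner steps 2 → 2 → 2, so m(2) = 2.
  α_3 = 5: Horner steps 2 → 1 → 3, so m(5) = 3.
  α_4 = 3: Horner steps 2 → 4 → 3, so m(3) = 3.
  α_5 = 6: Horner steps 2 → 3 → 2, so m(6) = 2.
  α_6 = 4: Horner steps 2 → 6 → 1, so m(4) = 1.
Codeword c = [5, 2, 3, 3, 2, 1] ∈ F_7^6.


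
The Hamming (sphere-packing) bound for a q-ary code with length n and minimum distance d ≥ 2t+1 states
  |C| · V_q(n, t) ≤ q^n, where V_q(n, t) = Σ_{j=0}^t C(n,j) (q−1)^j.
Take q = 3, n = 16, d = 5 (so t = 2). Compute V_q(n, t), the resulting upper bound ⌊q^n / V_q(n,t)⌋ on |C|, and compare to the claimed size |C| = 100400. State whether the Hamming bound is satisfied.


V_q(n, t) = 513, q^n = 43046721, Hamming bound = 83911, |C| = 100400 > bound (violated).

Step 1: Compute V_q(n, t) = Σ_{j=0}^2 C(n, j) (q−1)^j.
  j = 0: C(16,0)·(2)^0 = 1·1 = 1.
  j = 1: C(16,1)·(2)^1 = 16·2 = 32.
  j = 2: C(16,2)·(2)^2 = 120·4 = 480.
  V_q(n, t) = 1 + 32 + 480 = 513.
Step 2: q^n = 3^16 = 43046721.
Step 3: Hamming bound ⌊q^n / V_q(n,t)⌋ = ⌊43046721/513⌋ = 83911.
Step 4: Compare |C| = 100400 to 83911: violated.
The claimed |C| lies above the Hamming bound, so no 3-ary code of length 16 with d ≥ 5 can have 100400 codewords.


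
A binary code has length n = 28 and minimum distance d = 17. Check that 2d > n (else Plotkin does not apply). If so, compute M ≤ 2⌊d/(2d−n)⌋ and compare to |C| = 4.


Plotkin bound M ≤ 4; given |C| = 4 ≤ bound (satisfied).

Check applicability: 2d = 34, n = 28.
2d − n = 6 > 0, so Plotkin applies.
Compute d/(2d−n) = 17/6 ≈ 2.8333.
⌊d/(2d−n)⌋ = 2.
Plotkin bound: M ≤ 2·2 = 4.
Given |C| = 4, check: satisfied.
This |C| is at the Plotkin bound.


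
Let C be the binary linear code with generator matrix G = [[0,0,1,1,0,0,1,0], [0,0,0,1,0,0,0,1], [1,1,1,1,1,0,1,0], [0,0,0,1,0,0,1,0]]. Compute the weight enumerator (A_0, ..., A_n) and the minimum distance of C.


Weight distribution: A_0 = 1, A_1 = 1, A_2 = 3, A_3 = 4, A_4 = 1, A_5 = 3, A_6 = 3. Minimum distance d = 1.

Enumerate all 2^4 = 16 messages m ∈ F_2^4.
For each, compute codeword c = mG in F_2^8, then tally its weight.
  m = 0000 → c = 00000000, weight = 0.
  m = 1000 → c = 00110010, weight = 3.
  m = 0100 → c = 00010001, weight = 2.
  m = 1100 → c = 00100011, weight = 3.
  m = 0010 → c = 11111010, weight = 6.
  m = 1010 → c = 11001000, weight = 3.
  m = 0110 → c = 11101011, weight = 6.
  m = 1110 → c = 11011001, weight = 5.
  m = 0001 → c = 00010010, weight = 2.
  m = 1001 → c = 00100000, weight = 1.
  m = 0101 → c = 00000011, weight = 2.
  m = 1101 → c = 00110001, weight = 3.
  m = 0011 → c = 11101000, weight = 4.
  m = 1011 → c = 11011010, weight = 5.
  m = 0111 → c = 11111001, weight = 6.
  m = 1111 → c = 11001011, weight = 5.
Tally weights:
  weight 0: 1 codewords.
  weight 1: 1 codewords.
  weight 2: 3 codewords.
  weight 3: 4 codewords.
  weight 4: 1 codewords.
  weight 5: 3 codewords.
  weight 6: 3 codewords.
Minimum distance d = smallest w > 0 with A_w > 0 = 1.
Sanity: Σ A_w = 16 = 2^4 = 16 ✓.


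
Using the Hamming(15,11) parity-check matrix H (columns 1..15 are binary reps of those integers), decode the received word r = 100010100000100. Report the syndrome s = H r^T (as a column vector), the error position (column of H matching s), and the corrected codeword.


s = (1, 1, 1, 0)^T, error position = 14, corrected codeword c = 100010100000110

Compute s = H r^T mod 2 one row at a time:
  s_1 = 0 + 0 + 0 + 0 + 0 + 1 + 0 + 0 = 1 ≡ 1 (mod 2).
  s_2 = 0 + 1 + 0 + 1 + 0 + 1 + 0 + 0 = 3 ≡ 1 (mod 2).
  s_3 = 0 + 0 + 0 + 1 + 0 + 0 + 0 + 0 = 1 ≡ 1 (mod 2).
  s_4 = 1 + 0 + 1 + 1 + 0 + 0 + 1 + 0 = 4 ≡ 0 (mod 2).
s = (1, 1, 1, 0)^T — this equals column 14 of H (binary 1110), so error is at position 14.
Correct: flip bit 14 of r = 100010100000100 to get c = 100010100000110.


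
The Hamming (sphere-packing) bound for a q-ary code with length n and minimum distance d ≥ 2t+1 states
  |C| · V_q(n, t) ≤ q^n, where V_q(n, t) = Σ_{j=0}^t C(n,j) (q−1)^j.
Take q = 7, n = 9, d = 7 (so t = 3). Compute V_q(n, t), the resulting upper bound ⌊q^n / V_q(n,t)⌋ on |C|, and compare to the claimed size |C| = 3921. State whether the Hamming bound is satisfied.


V_q(n, t) = 19495, q^n = 40353607, Hamming bound = 2069, |C| = 3921 > bound (violated).

Step 1: Compute V_q(n, t) = Σ_{j=0}^3 C(n, j) (q−1)^j.
  j = 0: C(9,0)·(6)^0 = 1·1 = 1.
  j = 1: C(9,1)·(6)^1 = 9·6 = 54.
  j = 2: C(9,2)·(6)^2 = 36·36 = 1296.
  j = 3: C(9,3)·(6)^3 = 84·216 = 18144.
  V_q(n, t) = 1 + 54 + 1296 + 18144 = 19495.
Step 2: q^n = 7^9 = 40353607.
Step 3: Hamming bound ⌊q^n / V_q(n,t)⌋ = ⌊40353607/19495⌋ = 2069.
Step 4: Compare |C| = 3921 to 2069: violated.
The claimed |C| lies above the Hamming bound, so no 7-ary code of length 9 with d ≥ 7 can have 3921 codewords.


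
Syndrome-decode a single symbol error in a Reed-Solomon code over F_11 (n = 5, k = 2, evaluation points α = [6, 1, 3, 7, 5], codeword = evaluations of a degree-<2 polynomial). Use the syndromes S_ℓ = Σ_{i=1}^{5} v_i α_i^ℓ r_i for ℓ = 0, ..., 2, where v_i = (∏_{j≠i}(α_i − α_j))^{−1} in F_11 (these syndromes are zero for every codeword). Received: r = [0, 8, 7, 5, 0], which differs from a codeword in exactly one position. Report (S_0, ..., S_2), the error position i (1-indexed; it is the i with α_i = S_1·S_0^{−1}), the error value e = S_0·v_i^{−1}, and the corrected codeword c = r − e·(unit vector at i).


S = (1, 5, 3), error at position 5, error magnitude e = 5, c = [0, 8, 7, 5, 6].

Step 1: column multipliers v_i = (∏_{j≠i}(α_i − α_j))^{−1} mod 11.
  i = 1 (α = 6): (6−1)(6−3)(6−7)(6−5) = 5·3·(−1)·1 = −15 ≡ 7, so v_1 = 7^{−1} = 8 (mod 11).
  i = 2 (α = 1): (1−6)(1−3)(1−7)(1−5) = (−5)·(−2)·(−6)·(−4) = 240 ≡ 9, so v_2 = 9^{−1} = 5 (mod 11).
  i = 3 (α = 3): (3−6)(3−1)(3−7)(3−5) = (−3)·2·(−4)·(−2) = −48 ≡ 7, so v_3 = 7^{−1} = 8 (mod 11).
  i = 4 (α = 7): (7−6)(7−1)(7−3)(7−5) = 1·6·4·2 = 48 ≡ 4, so v_4 = 4^{−1} = 3 (mod 11).
  i = 5 (α = 5): (5−6)(5−1)(5−3)(5−7) = (−1)·4·2·(−2) = 16 ≡ 5, so v_5 = 5^{−1} = 9 (mod 11).
  v = [8, 5, 8, 3, 9].
Step 2: syndromes of r = [0, 8, 7, 5, 0] (all sums mod 11).
  S_0 = Σ v_i r_i = 8·0 + 5·8 + 8·7 + 3·5 + 9·0 = 111 ≡ 1.
  S_1 = Σ v_i α_i r_i = 8·6·0 + 5·1·8 + 8·3·7 + 3·7·5 + 9·5·0 = 313 ≡ 5.
  α_i^2 mod 11 = [3, 1, 9, 5, 3].
  S_2 = Σ v_i α_i^2 r_i = 8·3·0 + 5·1·8 + 8·9·7 + 3·5·5 + 9·3·0 = 619 ≡ 3.
  S = (1, 5, 3) ≠ 0, so r is not a codeword (an error is present).
Step 3: locate the error. For a single error e at position i, S_ℓ = v_i·e·α_i^ℓ, so α_err = S_1/S_0.
  S_0^{−1} = 1^{−1} = 1 (mod 11), so α_err = 5·1 = 5 ≡ 5 = α_5. Error position i = 5.
  Consistency check: S_2/S_1 = 3·9 = 27 ≡ 5 = α_err ✓ (single-error assumption holds).
Step 4: error magnitude e = S_0/v_5 = S_0·∏_{j≠5}(α_5 − α_j) = 1·5 = 5 ≡ 5 (mod 11).
Step 5: correct position 5: c_5 = r_5 − e = 0 − 5 ≡ 6 (mod 11). Hence c = [0, 8, 7, 5, 6].
  Check: interpolating c through the α_i gives m(x) = 3 + 5·x (degree < 2) with m(α_i) = c_i for every i, so c is indeed a codeword.


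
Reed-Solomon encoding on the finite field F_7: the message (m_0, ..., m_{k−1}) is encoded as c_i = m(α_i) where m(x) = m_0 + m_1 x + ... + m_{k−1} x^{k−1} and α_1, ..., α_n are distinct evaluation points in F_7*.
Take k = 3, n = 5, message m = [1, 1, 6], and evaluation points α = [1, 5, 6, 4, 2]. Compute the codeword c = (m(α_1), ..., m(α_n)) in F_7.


c = [1, 2, 6, 3, 6]

Message polynomial: m(x) = 1 + 1·x + 6·x^2 (mod 7).
For each evaluation point α_i, compute m(α_i) mod 7:
  α_1 = 1: Horner steps 6 → 0 → 1, so m(1) = 1.
  α_2 = 5: Horner steps 6 → 3 → 2, so m(5) = 2.
  α_3 = 6: Horner steps 6 → 2 → 6, so m(6) = 6.
  α_4 = 4: Horner steps 6 → 4 → 3, so m(4) = 3.
  α_5 = 2: Horner steps 6 → 6 → 6, so m(2) = 6.
Codeword c = [1, 2, 6, 3, 6] ∈ F_7^5.


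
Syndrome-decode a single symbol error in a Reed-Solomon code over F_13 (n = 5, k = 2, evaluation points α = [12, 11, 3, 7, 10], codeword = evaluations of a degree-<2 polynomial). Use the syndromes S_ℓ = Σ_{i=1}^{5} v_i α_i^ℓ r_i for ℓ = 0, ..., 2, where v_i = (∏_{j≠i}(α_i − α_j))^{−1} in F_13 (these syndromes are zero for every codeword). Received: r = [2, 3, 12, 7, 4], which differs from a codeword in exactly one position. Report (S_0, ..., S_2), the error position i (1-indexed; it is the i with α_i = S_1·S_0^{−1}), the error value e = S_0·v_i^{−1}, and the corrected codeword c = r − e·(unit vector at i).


S = (1, 3, 9), error at position 3, error magnitude e = 1, c = [2, 3, 11, 7, 4].

Step 1: column multipliers v_i = (∏_{j≠i}(α_i − α_j))^{−1} mod 13.
  i = 1 (α = 12): (12−11)(12−3)(12−7)(12−10) = 1·9·5·2 = 90 ≡ 12, so v_1 = 12^{−1} = 12 (mod 13).
  i = 2 (α = 11): (11−12)(11−3)(11−7)(11−10) = (−1)·8·4·1 = −32 ≡ 7, so v_2 = 7^{−1} = 2 (mod 13).
  i = 3 (α = 3): (3−12)(3−11)(3−7)(3−10) = (−9)·(−8)·(−4)·(−7) = 2016 ≡ 1, so v_3 = 1^{−1} = 1 (mod 13).
  i = 4 (α = 7): (7−12)(7−11)(7−3)(7−10) = (−5)·(−4)·4·(−3) = −240 ≡ 7, so v_4 = 7^{−1} = 2 (mod 13).
  i = 5 (α = 10): (10−12)(10−11)(10−3)(10−7) = (−2)·(−1)·7·3 = 42 ≡ 3, so v_5 = 3^{−1} = 9 (mod 13).
  v = [12, 2, 1, 2, 9].
Step 2: syndromes of r = [2, 3, 12, 7, 4] (all sums mod 13).
  S_0 = Σ v_i r_i = 12·2 + 2·3 + 1·12 + 2·7 + 9·4 = 92 ≡ 1.
  S_1 = Σ v_i α_i r_i = 12·12·2 + 2·11·3 + 1·3·12 + 2·7·7 + 9·10·4 = 848 ≡ 3.
  α_i^2 mod 13 = [1, 4, 9, 10, 9].
  S_2 = Σ v_i α_i^2 r_i = 12·1·2 + 2·4·3 + 1·9·12 + 2·10·7 + 9·9·4 = 620 ≡ 9.
  S = (1, 3, 9) ≠ 0, so r is not a codeword (an error is present).
Step 3: locate the error. For a single error e at position i, S_ℓ = v_i·e·α_i^ℓ, so α_err = S_1/S_0.
  S_0^{−1} = 1^{−1} = 1 (mod 13), so α_err = 3·1 = 3 ≡ 3 = α_3. Error position i = 3.
  Consistency check: S_2/S_1 = 9·9 = 81 ≡ 3 = α_err ✓ (single-error assumption holds).
Step 4: error magnitude e = S_0/v_3 = S_0·∏_{j≠3}(α_3 − α_j) = 1·1 = 1 ≡ 1 (mod 13).
Step 5: correct position 3: c_3 = r_3 − e = 12 − 1 ≡ 11 (mod 13). Hence c = [2, 3, 11, 7, 4].
  Check: interpolating c through the α_i gives m(x) = 1 + 12·x (degree < 2) with m(α_i) = c_i for every i, so c is indeed a codeword.


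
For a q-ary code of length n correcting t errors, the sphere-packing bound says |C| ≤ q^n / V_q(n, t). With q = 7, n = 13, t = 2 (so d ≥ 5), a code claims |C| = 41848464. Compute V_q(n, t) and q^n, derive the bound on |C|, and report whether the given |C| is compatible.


V_q(n, t) = 2887, q^n = 96889010407, Hamming bound = 33560446, |C| = 41848464 > bound (violated).

Step 1: Compute V_q(n, t) = Σ_{j=0}^2 C(n, j) (q−1)^j.
  j = 0: C(13,0)·(6)^0 = 1·1 = 1.
  j = 1: C(13,1)·(6)^1 = 13·6 = 78.
  j = 2: C(13,2)·(6)^2 = 78·36 = 2808.
  V_q(n, t) = 1 + 78 + 2808 = 2887.
Step 2: q^n = 7^13 = 96889010407.
Step 3: Hamming bound ⌊q^n / V_q(n,t)⌋ = ⌊96889010407/2887⌋ = 33560446.
Step 4: Compare |C| = 41848464 to 33560446: violated.
The claimed |C| lies above the Hamming bound, so no 7-ary code of length 13 with d ≥ 5 can have 41848464 codewords.


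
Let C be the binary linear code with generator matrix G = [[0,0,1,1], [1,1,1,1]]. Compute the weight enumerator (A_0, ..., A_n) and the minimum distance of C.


Weight distribution: A_0 = 1, A_2 = 2, A_4 = 1. Minimum distance d = 2.

Enumerate all 2^2 = 4 messages m ∈ F_2^2.
For each, compute codeword c = mG in F_2^4, then tally its weight.
  m = 00 → c = 0000, weight = 0.
  m = 10 → c = 0011, weight = 2.
  m = 01 → c = 1111, weight = 4.
  m = 11 → c = 1100, weight = 2.
Tally weights:
  weight 0: 1 codewords.
  weight 2: 2 codewords.
  weight 4: 1 codewords.
Minimum distance d = smallest w > 0 with A_w > 0 = 2.
Sanity: Σ A_w = 4 = 2^2 = 4 ✓.


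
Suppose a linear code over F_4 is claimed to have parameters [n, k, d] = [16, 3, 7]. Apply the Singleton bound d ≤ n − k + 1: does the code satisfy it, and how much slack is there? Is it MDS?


Singleton RHS = n − k + 1 = 14, slack = 7, bound satisfied, not MDS.

Singleton bound: d ≤ n − k + 1.
Here n = 16, k = 3, so n − k + 1 = 14.
Given d = 7, check d ≤ 14: YES.
Slack = (n − k + 1) − d = 7.
The code is NOT MDS (slack = 7 > 0).
Description: the claimed parameters are [16, 3, 7]_4; such a code would be non-MDS.


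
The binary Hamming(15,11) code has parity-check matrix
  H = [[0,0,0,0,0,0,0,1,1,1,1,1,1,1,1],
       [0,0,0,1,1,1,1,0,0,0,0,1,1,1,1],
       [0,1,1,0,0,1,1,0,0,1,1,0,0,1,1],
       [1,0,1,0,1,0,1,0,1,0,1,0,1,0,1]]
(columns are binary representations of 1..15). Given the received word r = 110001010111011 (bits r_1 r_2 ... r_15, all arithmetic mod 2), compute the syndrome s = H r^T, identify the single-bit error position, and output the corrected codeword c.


s = (0, 0, 0, 1)^T, error position = 1, corrected codeword c = 010001010111011

Compute s = H r^T mod 2 one row at a time:
  s_1 = 1 + 0 + 1 + 1 + 1 + 0 + 1 + 1 = 6 ≡ 0 (mod 2).
  s_2 = 0 + 0 + 1 + 0 + 1 + 0 + 1 + 1 = 4 ≡ 0 (mod 2).
  s_3 = 1 + 0 + 1 + 0 + 1 + 1 + 1 + 1 = 6 ≡ 0 (mod 2).
  s_4 = 1 + 0 + 0 + 0 + 0 + 1 + 0 + 1 = 3 ≡ 1 (mod 2).
s = (0, 0, 0, 1)^T — this equals column 1 of H (binary 0001), so error is at position 1.
Correct: flip bit 1 of r = 110001010111011 to get c = 010001010111011.


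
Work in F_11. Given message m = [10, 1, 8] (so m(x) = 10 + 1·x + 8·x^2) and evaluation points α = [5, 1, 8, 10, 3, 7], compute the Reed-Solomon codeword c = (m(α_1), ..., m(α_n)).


c = [6, 8, 2, 6, 8, 2]

Message polynomial: m(x) = 10 + 1·x + 8·x^2 (mod 11).
For each evaluation point α_i, compute m(α_i) mod 11:
  α_1 = 5: Horner steps 8 → 8 → 6, so m(5) = 6.
  α_2 = 1: Horner steps 8 → 9 → 8, so m(1) = 8.
  α_3 = 8: Horner steps 8 → 10 → 2, so m(8) = 2.
  α_4 = 10: Horner steps 8 → 4 → 6, so m(10) = 6.
  α_5 = 3: Horner steps 8 → 3 → 8, so m(3) = 8.
  α_6 = 7: Horner steps 8 → 2 → 2, so m(7) = 2.
Codeword c = [6, 8, 2, 6, 8, 2] ∈ F_11^6.


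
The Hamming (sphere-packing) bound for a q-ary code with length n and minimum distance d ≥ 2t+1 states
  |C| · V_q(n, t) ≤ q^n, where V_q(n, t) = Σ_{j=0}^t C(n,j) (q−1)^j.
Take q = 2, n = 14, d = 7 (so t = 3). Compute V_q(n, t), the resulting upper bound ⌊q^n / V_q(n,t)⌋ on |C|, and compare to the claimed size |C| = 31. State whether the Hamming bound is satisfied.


V_q(n, t) = 470, q^n = 16384, Hamming bound = 34, |C| = 31 ≤ bound (satisfied).

Step 1: Compute V_q(n, t) = Σ_{j=0}^3 C(n, j) (q−1)^j.
  j = 0: C(14,0)·(1)^0 = 1·1 = 1.
  j = 1: C(14,1)·(1)^1 = 14·1 = 14.
  j = 2: C(14,2)·(1)^2 = 91·1 = 91.
  j = 3: C(14,3)·(1)^3 = 364·1 = 364.
  V_q(n, t) = 1 + 14 + 91 + 364 = 470.
Step 2: q^n = 2^14 = 16384.
Step 3: Hamming bound ⌊q^n / V_q(n,t)⌋ = ⌊16384/470⌋ = 34.
Step 4: Compare |C| = 31 to 34: satisfied.
The claimed |C| lies below the Hamming bound.


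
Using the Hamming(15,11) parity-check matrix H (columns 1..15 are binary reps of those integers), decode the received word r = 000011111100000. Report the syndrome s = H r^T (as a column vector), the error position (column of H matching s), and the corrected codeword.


s = (1, 1, 1, 1)^T, error position = 15, corrected codeword c = 000011111100001

Compute s = H r^T mod 2 one row at a time:
  s_1 = 1 + 1 + 1 + 0 + 0 + 0 + 0 + 0 = 3 ≡ 1 (mod 2).
  s_2 = 0 + 1 + 1 + 1 + 0 + 0 + 0 + 0 = 3 ≡ 1 (mod 2).
  s_3 = 0 + 0 + 1 + 1 + 1 + 0 + 0 + 0 = 3 ≡ 1 (mod 2).
  s_4 = 0 + 0 + 1 + 1 + 1 + 0 + 0 + 0 = 3 ≡ 1 (mod 2).
s = (1, 1, 1, 1)^T — this equals column 15 of H (binary 1111), so error is at position 15.
Correct: flip bit 15 of r = 000011111100000 to get c = 000011111100001.


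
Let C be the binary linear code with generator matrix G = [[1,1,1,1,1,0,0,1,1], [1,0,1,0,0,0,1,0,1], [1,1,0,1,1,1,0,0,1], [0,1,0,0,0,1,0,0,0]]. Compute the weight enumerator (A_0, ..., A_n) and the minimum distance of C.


Weight distribution: A_0 = 1, A_2 = 1, A_3 = 2, A_4 = 3, A_5 = 4, A_6 = 3, A_7 = 2. Minimum distance d = 2.

Enumerate all 2^4 = 16 messages m ∈ F_2^4.
For each, compute codeword c = mG in F_2^9, then tally its weight.
  m = 0000 → c = 000000000, weight = 0.
  m = 1000 → c = 111110011, weight = 7.
  m = 0100 → c = 101000101, weight = 4.
  m = 1100 → c = 010110110, weight = 5.
  m = 0010 → c = 110111001, weight = 6.
  m = 1010 → c = 001001010, weight = 3.
  m = 0110 → c = 011111100, weight = 6.
  m = 1110 → c = 100001111, weight = 5.
  m = 0001 → c = 010001000, weight = 2.
  m = 1001 → c = 101111011, weight = 7.
  m = 0101 → c = 111001101, weight = 6.
  m = 1101 → c = 000111110, weight = 5.
  m = 0011 → c = 100110001, weight = 4.
  m = 1011 → c = 011000010, weight = 3.
  m = 0111 → c = 001110100, weight = 4.
  m = 1111 → c = 110000111, weight = 5.
Tally weights:
  weight 0: 1 codewords.
  weight 2: 1 codewords.
  weight 3: 2 codewords.
  weight 4: 3 codewords.
  weight 5: 4 codewords.
  weight 6: 3 codewords.
  weight 7: 2 codewords.
Minimum distance d = smallest w > 0 with A_w > 0 = 2.
Sanity: Σ A_w = 16 = 2^4 = 16 ✓.


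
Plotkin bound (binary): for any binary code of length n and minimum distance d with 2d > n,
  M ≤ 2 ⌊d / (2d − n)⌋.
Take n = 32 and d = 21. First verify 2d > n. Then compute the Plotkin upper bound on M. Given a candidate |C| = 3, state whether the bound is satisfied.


Plotkin bound M ≤ 4; given |C| = 3 ≤ bound (satisfied).

Check applicability: 2d = 42, n = 32.
2d − n = 10 > 0, so Plotkin applies.
Compute d/(2d−n) = 21/10 ≈ 2.1000.
⌊d/(2d−n)⌋ = 2.
Plotkin bound: M ≤ 2·2 = 4.
Given |C| = 3, check: satisfied.
This |C| is below the Plotkin bound.


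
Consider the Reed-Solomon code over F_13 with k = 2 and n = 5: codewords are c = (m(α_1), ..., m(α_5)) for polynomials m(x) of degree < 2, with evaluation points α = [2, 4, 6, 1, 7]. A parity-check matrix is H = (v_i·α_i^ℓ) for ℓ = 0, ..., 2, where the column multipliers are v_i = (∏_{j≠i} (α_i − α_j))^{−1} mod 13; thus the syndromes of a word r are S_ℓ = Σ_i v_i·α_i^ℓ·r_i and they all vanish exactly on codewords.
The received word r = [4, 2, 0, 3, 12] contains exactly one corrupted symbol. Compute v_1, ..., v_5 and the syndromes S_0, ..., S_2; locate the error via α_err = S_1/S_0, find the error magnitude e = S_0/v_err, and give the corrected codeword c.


S = (2, 2, 2), error at position 4, error magnitude e = 11, c = [4, 2, 0, 5, 12].

Step 1: column multipliers v_i = (∏_{j≠i}(α_i − α_j))^{−1} mod 13.
  i = 1 (α = 2): (2−4)(2−6)(2−1)(2−7) = (−2)·(−4)·1·(−5) = −40 ≡ 12, so v_1 = 12^{−1} = 12 (mod 13).
  i = 2 (α = 4): (4−2)(4−6)(4−1)(4−7) = 2·(−2)·3·(−3) = 36 ≡ 10, so v_2 = 10^{−1} = 4 (mod 13).
  i = 3 (α = 6): (6−2)(6−4)(6−1)(6−7) = 4·2·5·(−1) = −40 ≡ 12, so v_3 = 12^{−1} = 12 (mod 13).
  i = 4 (α = 1): (1−2)(1−4)(1−6)(1−7) = (−1)·(−3)·(−5)·(−6) = 90 ≡ 12, so v_4 = 12^{−1} = 12 (mod 13).
  i = 5 (α = 7): (7−2)(7−4)(7−6)(7−1) = 5·3·1·6 = 90 ≡ 12, so v_5 = 12^{−1} = 12 (mod 13).
  v = [12, 4, 12, 12, 12].
Step 2: syndromes of r = [4, 2, 0, 3, 12] (all sums mod 13).
  S_0 = Σ v_i r_i = 12·4 + 4·2 + 12·0 + 12·3 + 12·12 = 236 ≡ 2.
  S_1 = Σ v_i α_i r_i = 12·2·4 + 4·4·2 + 12·6·0 + 12·1·3 + 12·7·12 = 1172 ≡ 2.
  α_i^2 mod 13 = [4, 3, 10, 1, 10].
  S_2 = Σ v_i α_i^2 r_i = 12·4·4 + 4·3·2 + 12·10·0 + 12·1·3 + 12·10·12 = 1692 ≡ 2.
  S = (2, 2, 2) ≠ 0, so r is not a codeword (an error is present).
Step 3: locate the error. For a single error e at position i, S_ℓ = v_i·e·α_i^ℓ, so α_err = S_1/S_0.
  S_0^{−1} = 2^{−1} = 7 (mod 13), so α_err = 2·7 = 14 ≡ 1 = α_4. Error position i = 4.
  Consistency check: S_2/S_1 = 2·7 = 14 ≡ 1 = α_err ✓ (single-error assumption holds).
Step 4: error magnitude e = S_0/v_4 = S_0·∏_{j≠4}(α_4 − α_j) = 2·12 = 24 ≡ 11 (mod 13).
Step 5: correct position 4: c_4 = r_4 − e = 3 − 11 ≡ 5 (mod 13). Hence c = [4, 2, 0, 5, 12].
  Check: interpolating c through the α_i gives m(x) = 6 + 12·x (degree < 2) with m(α_i) = c_i for every i, so c is indeed a codeword.


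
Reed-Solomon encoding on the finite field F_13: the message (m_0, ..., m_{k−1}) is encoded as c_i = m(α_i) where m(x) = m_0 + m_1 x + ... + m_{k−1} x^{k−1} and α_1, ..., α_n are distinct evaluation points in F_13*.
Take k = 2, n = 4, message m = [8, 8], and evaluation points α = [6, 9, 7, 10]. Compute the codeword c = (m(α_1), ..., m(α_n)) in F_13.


c = [4, 2, 12, 10]

Message polynomial: m(x) = 8 + 8·x (mod 13).
For each evaluation point α_i, compute m(α_i) mod 13:
  α_1 = 6: Horner steps 8 → 4, so m(6) = 4.
  α_2 = 9: Horner steps 8 → 2, so m(9) = 2.
  α_3 = 7: Horner steps 8 → 12, so m(7) = 12.
  α_4 = 10: Horner steps 8 → 10, so m(10) = 10.
Codeword c = [4, 2, 12, 10] ∈ F_13^4.


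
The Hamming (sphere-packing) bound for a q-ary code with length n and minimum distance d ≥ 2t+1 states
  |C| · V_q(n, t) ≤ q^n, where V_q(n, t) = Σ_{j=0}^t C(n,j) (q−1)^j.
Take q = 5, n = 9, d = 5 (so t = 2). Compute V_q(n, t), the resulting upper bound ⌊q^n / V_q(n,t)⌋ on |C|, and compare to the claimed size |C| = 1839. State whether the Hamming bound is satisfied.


V_q(n, t) = 613, q^n = 1953125, Hamming bound = 3186, |C| = 1839 ≤ bound (satisfied).

Step 1: Compute V_q(n, t) = Σ_{j=0}^2 C(n, j) (q−1)^j.
  j = 0: C(9,0)·(4)^0 = 1·1 = 1.
  j = 1: C(9,1)·(4)^1 = 9·4 = 36.
  j = 2: C(9,2)·(4)^2 = 36·16 = 576.
  V_q(n, t) = 1 + 36 + 576 = 613.
Step 2: q^n = 5^9 = 1953125.
Step 3: Hamming bound ⌊q^n / V_q(n,t)⌋ = ⌊1953125/613⌋ = 3186.
Step 4: Compare |C| = 1839 to 3186: satisfied.
The claimed |C| lies below the Hamming bound.


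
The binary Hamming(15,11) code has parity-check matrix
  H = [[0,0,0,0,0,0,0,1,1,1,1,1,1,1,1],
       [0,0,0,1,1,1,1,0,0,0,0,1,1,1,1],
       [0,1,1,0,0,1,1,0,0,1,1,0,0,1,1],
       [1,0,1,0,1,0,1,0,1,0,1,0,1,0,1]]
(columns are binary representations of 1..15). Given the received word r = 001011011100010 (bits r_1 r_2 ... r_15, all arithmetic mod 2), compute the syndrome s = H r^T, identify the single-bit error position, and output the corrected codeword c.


s = (0, 1, 0, 1)^T, error position = 5, corrected codeword c = 001001011100010

Compute s = H r^T mod 2 one row at a time:
  s_1 = 1 + 1 + 1 + 0 + 0 + 0 + 1 + 0 = 4 ≡ 0 (mod 2).
  s_2 = 0 + 1 + 1 + 0 + 0 + 0 + 1 + 0 = 3 ≡ 1 (mod 2).
  s_3 = 0 + 1 + 1 + 0 + 1 + 0 + 1 + 0 = 4 ≡ 0 (mod 2).
  s_4 = 0 + 1 + 1 + 0 + 1 + 0 + 0 + 0 = 3 ≡ 1 (mod 2).
s = (0, 1, 0, 1)^T — this equals column 5 of H (binary 0101), so error is at position 5.
Correct: flip bit 5 of r = 001011011100010 to get c = 001001011100010.


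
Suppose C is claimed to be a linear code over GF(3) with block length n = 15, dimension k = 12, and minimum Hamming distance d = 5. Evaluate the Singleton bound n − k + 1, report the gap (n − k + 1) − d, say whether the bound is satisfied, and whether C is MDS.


Singleton RHS = n − k + 1 = 4, slack = -1, bound violated (no such code; not MDS).

Singleton bound: d ≤ n − k + 1.
Here n = 15, k = 12, so n − k + 1 = 4.
Given d = 5, check d ≤ 4: NO.
Slack = (n − k + 1) − d = -1.
The slack is negative: d = 5 exceeds n − k + 1 = 4 by 1, so the Singleton bound is violated and no linear [15, 12, 5]_3 code can exist. In particular it is not MDS (MDS requires d = n − k + 1 exactly).
Description: the claimed parameters are [15, 12, 5]_3; such a code would be impossible (violates the Singleton bound).


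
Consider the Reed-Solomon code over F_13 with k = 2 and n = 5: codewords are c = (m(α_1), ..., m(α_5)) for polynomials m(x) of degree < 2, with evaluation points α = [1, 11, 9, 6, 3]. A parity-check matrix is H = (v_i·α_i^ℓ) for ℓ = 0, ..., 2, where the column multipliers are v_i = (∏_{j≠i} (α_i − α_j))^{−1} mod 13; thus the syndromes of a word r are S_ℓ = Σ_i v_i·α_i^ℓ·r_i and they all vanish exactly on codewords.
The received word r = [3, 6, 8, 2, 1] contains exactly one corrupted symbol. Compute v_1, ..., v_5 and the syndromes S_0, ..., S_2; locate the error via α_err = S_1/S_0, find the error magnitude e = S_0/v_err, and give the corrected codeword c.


S = (1, 6, 10), error at position 4, error magnitude e = 4, c = [3, 6, 8, 11, 1].

Step 1: column multipliers v_i = (∏_{j≠i}(α_i − α_j))^{−1} mod 13.
  i = 1 (α = 1): (1−11)(1−9)(1−6)(1−3) = (−10)·(−8)·(−5)·(−2) = 800 ≡ 7, so v_1 = 7^{−1} = 2 (mod 13).
  i = 2 (α = 11): (11−1)(11−9)(11−6)(11−3) = 10·2·5·8 = 800 ≡ 7, so v_2 = 7^{−1} = 2 (mod 13).
  i = 3 (α = 9): (9−1)(9−11)(9−6)(9−3) = 8·(−2)·3·6 = −288 ≡ 11, so v_3 = 11^{−1} = 6 (mod 13).
  i = 4 (α = 6): (6−1)(6−11)(6−9)(6−3) = 5·(−5)·(−3)·3 = 225 ≡ 4, so v_4 = 4^{−1} = 10 (mod 13).
  i = 5 (α = 3): (3−1)(3−11)(3−9)(3−6) = 2·(−8)·(−6)·(−3) = −288 ≡ 11, so v_5 = 11^{−1} = 6 (mod 13).
  v = [2, 2, 6, 10, 6].
Step 2: syndromes of r = [3, 6, 8, 2, 1] (all sums mod 13).
  S_0 = Σ v_i r_i = 2·3 + 2·6 + 6·8 + 10·2 + 6·1 = 92 ≡ 1.
  S_1 = Σ v_i α_i r_i = 2·1·3 + 2·11·6 + 6·9·8 + 10·6·2 + 6·3·1 = 708 ≡ 6.
  α_i^2 mod 13 = [1, 4, 3, 10, 9].
  S_2 = Σ v_i α_i^2 r_i = 2·1·3 + 2·4·6 + 6·3·8 + 10·10·2 + 6·9·1 = 452 ≡ 10.
  S = (1, 6, 10) ≠ 0, so r is not a codeword (an error is present).
Step 3: locate the error. For a single error e at position i, S_ℓ = v_i·e·α_i^ℓ, so α_err = S_1/S_0.
  S_0^{−1} = 1^{−1} = 1 (mod 13), so α_err = 6·1 = 6 ≡ 6 = α_4. Error position i = 4.
  Consistency check: S_2/S_1 = 10·11 = 110 ≡ 6 = α_err ✓ (single-error assumption holds).
Step 4: error magnitude e = S_0/v_4 = S_0·∏_{j≠4}(α_4 − α_j) = 1·4 = 4 ≡ 4 (mod 13).
Step 5: correct position 4: c_4 = r_4 − e = 2 − 4 ≡ 11 (mod 13). Hence c = [3, 6, 8, 11, 1].
  Check: interpolating c through the α_i gives m(x) = 4 + 12·x (degree < 2) with m(α_i) = c_i for every i, so c is indeed a codeword.


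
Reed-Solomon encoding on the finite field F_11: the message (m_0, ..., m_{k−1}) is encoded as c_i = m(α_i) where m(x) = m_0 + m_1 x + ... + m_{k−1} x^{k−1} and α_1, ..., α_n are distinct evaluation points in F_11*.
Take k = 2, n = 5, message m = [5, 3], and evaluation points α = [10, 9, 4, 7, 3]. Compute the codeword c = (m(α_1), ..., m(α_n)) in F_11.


c = [2, 10, 6, 4, 3]

Message polynomial: m(x) = 5 + 3·x (mod 11).
For each evaluation point α_i, compute m(α_i) mod 11:
  α_1 = 10: Horner steps 3 → 2, so m(10) = 2.
  α_2 = 9: Horner steps 3 → 10, so m(9) = 10.
  α_3 = 4: Horner steps 3 → 6, so m(4) = 6.
  α_4 = 7: Horner steps 3 → 4, so m(7) = 4.
  α_5 = 3: Horner steps 3 → 3, so m(3) = 3.
Codeword c = [2, 10, 6, 4, 3] ∈ F_11^5.


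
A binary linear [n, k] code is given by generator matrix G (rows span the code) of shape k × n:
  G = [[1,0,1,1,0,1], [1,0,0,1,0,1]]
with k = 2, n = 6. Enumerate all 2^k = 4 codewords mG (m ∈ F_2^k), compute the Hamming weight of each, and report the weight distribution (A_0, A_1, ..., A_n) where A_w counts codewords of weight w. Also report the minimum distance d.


Weight distribution: A_0 = 1, A_1 = 1, A_3 = 1, A_4 = 1. Minimum distance d = 1.

Enumerate all 2^2 = 4 messages m ∈ F_2^2.
For each, compute codeword c = mG in F_2^6, then tally its weight.
  m = 00 → c = 000000, weight = 0.
  m = 10 → c = 101101, weight = 4.
  m = 01 → c = 100101, weight = 3.
  m = 11 → c = 001000, weight = 1.
Tally weights:
  weight 0: 1 codewords.
  weight 1: 1 codewords.
  weight 3: 1 codewords.
  weight 4: 1 codewords.
Minimum distance d = smallest w > 0 with A_w > 0 = 1.
Sanity: Σ A_w = 4 = 2^2 = 4 ✓.


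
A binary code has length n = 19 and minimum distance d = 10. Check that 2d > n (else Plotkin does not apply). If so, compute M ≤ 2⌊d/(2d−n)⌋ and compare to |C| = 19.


Plotkin bound M ≤ 20; given |C| = 19 ≤ bound (satisfied).

Check applicability: 2d = 20, n = 19.
2d − n = 1 > 0, so Plotkin applies.
Compute d/(2d−n) = 10/1 ≈ 10.0000.
⌊d/(2d−n)⌋ = 10.
Plotkin bound: M ≤ 2·10 = 20.
Given |C| = 19, check: satisfied.
This |C| is below the Plotkin bound.


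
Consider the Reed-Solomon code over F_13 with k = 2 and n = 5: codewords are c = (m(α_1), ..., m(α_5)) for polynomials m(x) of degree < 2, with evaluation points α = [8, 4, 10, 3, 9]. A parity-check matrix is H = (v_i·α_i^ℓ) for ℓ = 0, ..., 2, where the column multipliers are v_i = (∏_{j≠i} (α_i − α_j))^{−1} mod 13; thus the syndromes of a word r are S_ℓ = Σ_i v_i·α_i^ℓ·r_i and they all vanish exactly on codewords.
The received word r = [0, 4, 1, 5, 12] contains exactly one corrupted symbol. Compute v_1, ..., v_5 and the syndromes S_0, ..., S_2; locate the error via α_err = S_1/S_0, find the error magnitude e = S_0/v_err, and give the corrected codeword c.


S = (7, 5, 11), error at position 3, error magnitude e = 3, c = [0, 4, 11, 5, 12].

Step 1: column multipliers v_i = (∏_{j≠i}(α_i − α_j))^{−1} mod 13.
  i = 1 (α = 8): (8−4)(8−10)(8−3)(8−9) = 4·(−2)·5·(−1) = 40 ≡ 1, so v_1 = 1^{−1} = 1 (mod 13).
  i = 2 (α = 4): (4−8)(4−10)(4−3)(4−9) = (−4)·(−6)·1·(−5) = −120 ≡ 10, so v_2 = 10^{−1} = 4 (mod 13).
  i = 3 (α = 10): (10−8)(10−4)(10−3)(10−9) = 2·6·7·1 = 84 ≡ 6, so v_3 = 6^{−1} = 11 (mod 13).
  i = 4 (α = 3): (3−8)(3−4)(3−10)(3−9) = (−5)·(−1)·(−7)·(−6) = 210 ≡ 2, so v_4 = 2^{−1} = 7 (mod 13).
  i = 5 (α = 9): (9−8)(9−4)(9−10)(9−3) = 1·5·(−1)·6 = −30 ≡ 9, so v_5 = 9^{−1} = 3 (mod 13).
  v = [1, 4, 11, 7, 3].
Step 2: syndromes of r = [0, 4, 1, 5, 12] (all sums mod 13).
  S_0 = Σ v_i r_i = 1·0 + 4·4 + 11·1 + 7·5 + 3·12 = 98 ≡ 7.
  S_1 = Σ v_i α_i r_i = 1·8·0 + 4·4·4 + 11·10·1 + 7·3·5 + 3·9·12 = 603 ≡ 5.
  α_i^2 mod 13 = [12, 3, 9, 9, 3].
  S_2 = Σ v_i α_i^2 r_i = 1·12·0 + 4·3·4 + 11·9·1 + 7·9·5 + 3·3·12 = 570 ≡ 11.
  S = (7, 5, 11) ≠ 0, so r is not a codeword (an error is present).
Step 3: locate the error. For a single error e at position i, S_ℓ = v_i·e·α_i^ℓ, so α_err = S_1/S_0.
  S_0^{−1} = 7^{−1} = 2 (mod 13), so α_err = 5·2 = 10 ≡ 10 = α_3. Error position i = 3.
  Consistency check: S_2/S_1 = 11·8 = 88 ≡ 10 = α_err ✓ (single-error assumption holds).
Step 4: error magnitude e = S_0/v_3 = S_0·∏_{j≠3}(α_3 − α_j) = 7·6 = 42 ≡ 3 (mod 13).
Step 5: correct position 3: c_3 = r_3 − e = 1 − 3 ≡ 11 (mod 13). Hence c = [0, 4, 11, 5, 12].
  Check: interpolating c through the α_i gives m(x) = 8 + 12·x (degree < 2) with m(α_i) = c_i for every i, so c is indeed a codeword.
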